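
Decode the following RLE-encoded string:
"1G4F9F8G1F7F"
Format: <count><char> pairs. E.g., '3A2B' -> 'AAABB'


Expanding each <count><char> pair:
  1G -> 'G'
  4F -> 'FFFF'
  9F -> 'FFFFFFFFF'
  8G -> 'GGGGGGGG'
  1F -> 'F'
  7F -> 'FFFFFFF'

Decoded = GFFFFFFFFFFFFFGGGGGGGGFFFFFFFF


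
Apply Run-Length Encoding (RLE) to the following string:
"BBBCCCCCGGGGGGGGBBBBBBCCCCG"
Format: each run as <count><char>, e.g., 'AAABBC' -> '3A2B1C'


Scanning runs left to right:
  i=0: run of 'B' x 3 -> '3B'
  i=3: run of 'C' x 5 -> '5C'
  i=8: run of 'G' x 8 -> '8G'
  i=16: run of 'B' x 6 -> '6B'
  i=22: run of 'C' x 4 -> '4C'
  i=26: run of 'G' x 1 -> '1G'

RLE = 3B5C8G6B4C1G


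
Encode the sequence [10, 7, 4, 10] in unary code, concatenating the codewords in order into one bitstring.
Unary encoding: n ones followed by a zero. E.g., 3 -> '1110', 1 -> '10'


Encode each number as n ones followed by a terminating 0:
  10 -> 11111111110 (11 bits)
  7 -> 11111110 (8 bits)
  4 -> 11110 (5 bits)
  10 -> 11111111110 (11 bits)
Total length = 11 + 8 + 5 + 11 = 35 bits.

Unary([10, 7, 4, 10]) = 11111111110111111101111011111111110 (35 bits)


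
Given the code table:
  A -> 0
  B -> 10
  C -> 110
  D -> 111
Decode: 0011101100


Decoding:
0 -> A
0 -> A
111 -> D
0 -> A
110 -> C
0 -> A


Result: AADACA


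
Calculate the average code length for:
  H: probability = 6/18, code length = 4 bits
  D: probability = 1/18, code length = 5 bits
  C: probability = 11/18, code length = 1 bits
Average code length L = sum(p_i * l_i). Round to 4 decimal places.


Weighted contributions p_i * l_i:
  H: (6/18) * 4 = 24/18
  D: (1/18) * 5 = 5/18
  C: (11/18) * 1 = 11/18
Sum = (24 + 5 + 11)/18 = 40/18

L = 40/18 = 2.2222 bits/symbol


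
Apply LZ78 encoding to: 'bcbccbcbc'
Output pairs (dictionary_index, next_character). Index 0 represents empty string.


LZ78 encoding steps:
Dictionary: {0: ''}
Step 1: w='' (idx 0), next='b' -> output (0, 'b'), add 'b' as idx 1
Step 2: w='' (idx 0), next='c' -> output (0, 'c'), add 'c' as idx 2
Step 3: w='b' (idx 1), next='c' -> output (1, 'c'), add 'bc' as idx 3
Step 4: w='c' (idx 2), next='b' -> output (2, 'b'), add 'cb' as idx 4
Step 5: w='cb' (idx 4), next='c' -> output (4, 'c'), add 'cbc' as idx 5


Encoded: [(0, 'b'), (0, 'c'), (1, 'c'), (2, 'b'), (4, 'c')]


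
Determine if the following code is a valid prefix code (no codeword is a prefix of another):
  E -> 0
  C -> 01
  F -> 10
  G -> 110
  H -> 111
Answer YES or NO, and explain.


Checking each pair (does one codeword prefix another?):
  E='0' vs C='01': prefix -- VIOLATION

NO -- this is NOT a valid prefix code. E (0) is a prefix of C (01).


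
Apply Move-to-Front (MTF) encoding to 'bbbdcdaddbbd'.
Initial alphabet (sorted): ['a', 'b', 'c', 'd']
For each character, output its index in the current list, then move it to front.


MTF encoding:
'b': index 1 in ['a', 'b', 'c', 'd'] -> ['b', 'a', 'c', 'd']
'b': index 0 in ['b', 'a', 'c', 'd'] -> ['b', 'a', 'c', 'd']
'b': index 0 in ['b', 'a', 'c', 'd'] -> ['b', 'a', 'c', 'd']
'd': index 3 in ['b', 'a', 'c', 'd'] -> ['d', 'b', 'a', 'c']
'c': index 3 in ['d', 'b', 'a', 'c'] -> ['c', 'd', 'b', 'a']
'd': index 1 in ['c', 'd', 'b', 'a'] -> ['d', 'c', 'b', 'a']
'a': index 3 in ['d', 'c', 'b', 'a'] -> ['a', 'd', 'c', 'b']
'd': index 1 in ['a', 'd', 'c', 'b'] -> ['d', 'a', 'c', 'b']
'd': index 0 in ['d', 'a', 'c', 'b'] -> ['d', 'a', 'c', 'b']
'b': index 3 in ['d', 'a', 'c', 'b'] -> ['b', 'd', 'a', 'c']
'b': index 0 in ['b', 'd', 'a', 'c'] -> ['b', 'd', 'a', 'c']
'd': index 1 in ['b', 'd', 'a', 'c'] -> ['d', 'b', 'a', 'c']


Output: [1, 0, 0, 3, 3, 1, 3, 1, 0, 3, 0, 1]


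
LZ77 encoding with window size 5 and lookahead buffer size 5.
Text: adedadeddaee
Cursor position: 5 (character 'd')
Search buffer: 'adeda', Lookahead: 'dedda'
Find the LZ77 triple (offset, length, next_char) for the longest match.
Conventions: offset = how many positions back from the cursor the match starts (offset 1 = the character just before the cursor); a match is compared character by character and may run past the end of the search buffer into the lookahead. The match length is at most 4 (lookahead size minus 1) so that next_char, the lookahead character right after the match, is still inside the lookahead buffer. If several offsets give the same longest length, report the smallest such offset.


Try each offset into the search buffer:
  offset=1 (pos 4, char 'a'): match length 0
  offset=2 (pos 3, char 'd'): match length 1
  offset=3 (pos 2, char 'e'): match length 0
  offset=4 (pos 1, char 'd'): match length 3
  offset=5 (pos 0, char 'a'): match length 0
Longest match has length 3 at offset 4.
next_char = character at position 5 + 3 = 8 -> 'd'

Best match: offset=4, length=3 (matching 'ded' starting at position 1)
LZ77 triple: (4, 3, 'd')


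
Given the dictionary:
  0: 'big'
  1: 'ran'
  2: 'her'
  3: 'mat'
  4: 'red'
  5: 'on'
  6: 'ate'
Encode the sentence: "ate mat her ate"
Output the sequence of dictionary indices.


Look up each word in the dictionary:
  'ate' -> 6
  'mat' -> 3
  'her' -> 2
  'ate' -> 6

Encoded: [6, 3, 2, 6]


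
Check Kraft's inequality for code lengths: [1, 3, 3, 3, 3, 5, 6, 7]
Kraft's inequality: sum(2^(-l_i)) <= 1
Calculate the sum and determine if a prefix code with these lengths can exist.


Sum = 2^(-1) + 2^(-3) + 2^(-3) + 2^(-3) + 2^(-3) + 2^(-5) + 2^(-6) + 2^(-7)
    = 0.5 + 0.125 + 0.125 + 0.125 + 0.125 + 0.03125 + 0.015625 + 0.0078125
    = 135/128 = 1.0546875
Since 1.0546875 > 1, Kraft's inequality is NOT satisfied.
A prefix code with these lengths CANNOT exist.

Kraft sum = 1.0546875. Not satisfied.


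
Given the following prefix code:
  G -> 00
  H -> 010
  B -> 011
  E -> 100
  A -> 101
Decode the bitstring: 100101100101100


Decoding step by step:
Bits 100 -> E
Bits 101 -> A
Bits 100 -> E
Bits 101 -> A
Bits 100 -> E


Decoded message: EAEAE


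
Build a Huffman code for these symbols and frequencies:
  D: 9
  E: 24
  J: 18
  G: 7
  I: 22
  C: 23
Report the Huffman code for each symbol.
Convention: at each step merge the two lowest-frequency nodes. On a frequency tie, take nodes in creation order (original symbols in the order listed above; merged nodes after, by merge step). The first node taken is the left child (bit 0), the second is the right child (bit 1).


Huffman tree construction:
Step 1: Merge G(7) + D(9) = 16
Step 2: Merge (G+D)(16) + J(18) = 34
Step 3: Merge I(22) + C(23) = 45
Step 4: Merge E(24) + ((G+D)+J)(34) = 58
Step 5: Merge (I+C)(45) + (E+((G+D)+J))(58) = 103
Read each symbol's code off the tree from the root (left child = 0, right child = 1).

Codes:
  D: 1101 (length 4)
  E: 10 (length 2)
  J: 111 (length 3)
  G: 1100 (length 4)
  I: 00 (length 2)
  C: 01 (length 2)
Average code length: 256/103 = 2.4854 bits/symbol


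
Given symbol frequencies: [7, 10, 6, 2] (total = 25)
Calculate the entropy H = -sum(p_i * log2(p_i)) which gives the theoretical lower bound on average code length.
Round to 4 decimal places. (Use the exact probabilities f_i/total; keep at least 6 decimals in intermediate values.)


Per-symbol terms -p_i * log2(p_i) with p_i = f_i/25:
  p = 7/25 = 0.280000: log2(p) = -1.836501, -p*log2(p) = 0.514220
  p = 10/25 = 0.400000: log2(p) = -1.321928, -p*log2(p) = 0.528771
  p = 6/25 = 0.240000: log2(p) = -2.058894, -p*log2(p) = 0.494134
  p = 2/25 = 0.080000: log2(p) = -3.643856, -p*log2(p) = 0.291508
H = 0.514220 + 0.528771 + 0.494134 + 0.291508 = 1.828633

H = 1.8286 bits/symbol


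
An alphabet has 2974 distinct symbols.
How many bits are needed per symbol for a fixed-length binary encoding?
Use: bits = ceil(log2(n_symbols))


log2(2974) = 11.5382
Bracket: 2^11 = 2048 < 2974 <= 2^12 = 4096
So ceil(log2(2974)) = 12

bits = ceil(log2(2974)) = ceil(11.5382) = 12 bits


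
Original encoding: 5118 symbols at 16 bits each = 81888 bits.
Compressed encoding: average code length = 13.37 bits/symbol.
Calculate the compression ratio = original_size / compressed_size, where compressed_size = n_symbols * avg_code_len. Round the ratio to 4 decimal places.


original_size = n_symbols * orig_bits = 5118 * 16 = 81888 bits
compressed_size = n_symbols * avg_code_len = 5118 * 13.37 = 68427.66 bits
ratio = original_size / compressed_size = 81888 / 68427.66 = 1.1967

Compression ratio = 1.1967


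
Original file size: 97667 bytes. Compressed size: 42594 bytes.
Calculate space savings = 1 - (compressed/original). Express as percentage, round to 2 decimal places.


ratio = compressed/original = 42594/97667 = 0.436115
savings = 1 - ratio = 1 - 0.436115 = 0.563885
as a percentage: 0.563885 * 100 = 56.39%

Space savings = 1 - 42594/97667 = 56.39%


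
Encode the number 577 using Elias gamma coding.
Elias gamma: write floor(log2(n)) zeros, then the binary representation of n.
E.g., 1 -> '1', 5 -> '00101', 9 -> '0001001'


num_bits = floor(log2(577)) + 1 = 10
leading_zeros = num_bits - 1 = 9
binary(577) = 1001000001

Elias gamma(577) = '000000000' + '1001000001' = 0000000001001000001 (19 bits)


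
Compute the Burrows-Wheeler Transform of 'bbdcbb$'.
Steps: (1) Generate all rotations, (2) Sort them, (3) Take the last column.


Rotations (sorted):
  0: $bbdcbb -> last char: b
  1: b$bbdcb -> last char: b
  2: bb$bbdc -> last char: c
  3: bbdcbb$ -> last char: $
  4: bdcbb$b -> last char: b
  5: cbb$bbd -> last char: d
  6: dcbb$bb -> last char: b


BWT = bbc$bdb


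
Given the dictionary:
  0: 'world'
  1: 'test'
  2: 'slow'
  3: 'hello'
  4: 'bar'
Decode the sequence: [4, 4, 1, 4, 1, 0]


Look up each index in the dictionary:
  4 -> 'bar'
  4 -> 'bar'
  1 -> 'test'
  4 -> 'bar'
  1 -> 'test'
  0 -> 'world'

Decoded: "bar bar test bar test world"


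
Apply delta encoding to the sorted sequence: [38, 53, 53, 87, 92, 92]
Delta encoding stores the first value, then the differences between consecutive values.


First value: 38
Deltas:
  53 - 38 = 15
  53 - 53 = 0
  87 - 53 = 34
  92 - 87 = 5
  92 - 92 = 0


Delta encoded: [38, 15, 0, 34, 5, 0]


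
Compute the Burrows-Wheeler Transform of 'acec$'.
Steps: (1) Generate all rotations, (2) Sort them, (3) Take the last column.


Rotations (sorted):
  0: $acec -> last char: c
  1: acec$ -> last char: $
  2: c$ace -> last char: e
  3: cec$a -> last char: a
  4: ec$ac -> last char: c


BWT = c$eac


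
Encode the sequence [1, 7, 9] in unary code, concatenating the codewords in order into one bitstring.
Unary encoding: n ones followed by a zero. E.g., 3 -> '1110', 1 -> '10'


Encode each number as n ones followed by a terminating 0:
  1 -> 10 (2 bits)
  7 -> 11111110 (8 bits)
  9 -> 1111111110 (10 bits)
Total length = 2 + 8 + 10 = 20 bits.

Unary([1, 7, 9]) = 10111111101111111110 (20 bits)


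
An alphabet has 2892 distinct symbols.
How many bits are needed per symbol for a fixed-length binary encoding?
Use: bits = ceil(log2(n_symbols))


log2(2892) = 11.4979
Bracket: 2^11 = 2048 < 2892 <= 2^12 = 4096
So ceil(log2(2892)) = 12

bits = ceil(log2(2892)) = ceil(11.4979) = 12 bits


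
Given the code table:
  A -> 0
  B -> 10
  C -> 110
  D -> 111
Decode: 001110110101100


Decoding:
0 -> A
0 -> A
111 -> D
0 -> A
110 -> C
10 -> B
110 -> C
0 -> A


Result: AADACBCA


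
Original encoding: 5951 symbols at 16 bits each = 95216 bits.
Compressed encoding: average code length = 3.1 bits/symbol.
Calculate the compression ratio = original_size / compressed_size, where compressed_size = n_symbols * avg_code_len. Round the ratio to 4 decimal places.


original_size = n_symbols * orig_bits = 5951 * 16 = 95216 bits
compressed_size = n_symbols * avg_code_len = 5951 * 3.1 = 18448.1 bits
ratio = original_size / compressed_size = 95216 / 18448.1 = 5.1613

Compression ratio = 5.1613


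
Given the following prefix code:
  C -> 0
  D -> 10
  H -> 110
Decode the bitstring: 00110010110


Decoding step by step:
Bits 0 -> C
Bits 0 -> C
Bits 110 -> H
Bits 0 -> C
Bits 10 -> D
Bits 110 -> H


Decoded message: CCHCDH


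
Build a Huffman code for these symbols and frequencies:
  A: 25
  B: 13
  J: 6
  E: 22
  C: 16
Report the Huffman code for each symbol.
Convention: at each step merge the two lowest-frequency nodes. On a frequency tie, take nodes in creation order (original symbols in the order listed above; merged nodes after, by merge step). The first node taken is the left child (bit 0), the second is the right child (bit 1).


Huffman tree construction:
Step 1: Merge J(6) + B(13) = 19
Step 2: Merge C(16) + (J+B)(19) = 35
Step 3: Merge E(22) + A(25) = 47
Step 4: Merge (C+(J+B))(35) + (E+A)(47) = 82
Read each symbol's code off the tree from the root (left child = 0, right child = 1).

Codes:
  A: 11 (length 2)
  B: 011 (length 3)
  J: 010 (length 3)
  E: 10 (length 2)
  C: 00 (length 2)
Average code length: 183/82 = 2.2317 bits/symbol


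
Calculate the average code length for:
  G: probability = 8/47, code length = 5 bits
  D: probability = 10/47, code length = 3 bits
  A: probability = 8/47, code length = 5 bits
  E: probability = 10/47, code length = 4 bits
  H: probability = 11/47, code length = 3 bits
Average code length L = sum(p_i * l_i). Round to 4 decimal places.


Weighted contributions p_i * l_i:
  G: (8/47) * 5 = 40/47
  D: (10/47) * 3 = 30/47
  A: (8/47) * 5 = 40/47
  E: (10/47) * 4 = 40/47
  H: (11/47) * 3 = 33/47
Sum = (40 + 30 + 40 + 40 + 33)/47 = 183/47

L = 183/47 = 3.8936 bits/symbol


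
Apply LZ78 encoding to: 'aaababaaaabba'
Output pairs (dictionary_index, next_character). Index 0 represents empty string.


LZ78 encoding steps:
Dictionary: {0: ''}
Step 1: w='' (idx 0), next='a' -> output (0, 'a'), add 'a' as idx 1
Step 2: w='a' (idx 1), next='a' -> output (1, 'a'), add 'aa' as idx 2
Step 3: w='' (idx 0), next='b' -> output (0, 'b'), add 'b' as idx 3
Step 4: w='a' (idx 1), next='b' -> output (1, 'b'), add 'ab' as idx 4
Step 5: w='aa' (idx 2), next='a' -> output (2, 'a'), add 'aaa' as idx 5
Step 6: w='ab' (idx 4), next='b' -> output (4, 'b'), add 'abb' as idx 6
Step 7: w='a' (idx 1), end of input -> output (1, '')


Encoded: [(0, 'a'), (1, 'a'), (0, 'b'), (1, 'b'), (2, 'a'), (4, 'b'), (1, '')]


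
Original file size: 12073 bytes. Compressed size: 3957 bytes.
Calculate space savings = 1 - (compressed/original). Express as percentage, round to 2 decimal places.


ratio = compressed/original = 3957/12073 = 0.327756
savings = 1 - ratio = 1 - 0.327756 = 0.672244
as a percentage: 0.672244 * 100 = 67.22%

Space savings = 1 - 3957/12073 = 67.22%


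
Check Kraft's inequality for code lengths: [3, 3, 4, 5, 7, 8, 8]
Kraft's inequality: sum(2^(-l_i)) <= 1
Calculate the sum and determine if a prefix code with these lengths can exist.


Sum = 2^(-3) + 2^(-3) + 2^(-4) + 2^(-5) + 2^(-7) + 2^(-8) + 2^(-8)
    = 0.125 + 0.125 + 0.0625 + 0.03125 + 0.0078125 + 0.00390625 + 0.00390625
    = 92/256 = 0.359375
Since 0.359375 <= 1, Kraft's inequality IS satisfied.
A prefix code with these lengths CAN exist.

Kraft sum = 0.359375. Satisfied.


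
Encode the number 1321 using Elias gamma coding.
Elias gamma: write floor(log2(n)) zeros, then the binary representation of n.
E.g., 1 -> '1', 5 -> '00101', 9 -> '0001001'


num_bits = floor(log2(1321)) + 1 = 11
leading_zeros = num_bits - 1 = 10
binary(1321) = 10100101001

Elias gamma(1321) = '0000000000' + '10100101001' = 000000000010100101001 (21 bits)


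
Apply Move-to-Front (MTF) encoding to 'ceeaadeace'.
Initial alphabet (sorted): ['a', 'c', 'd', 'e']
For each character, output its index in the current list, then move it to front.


MTF encoding:
'c': index 1 in ['a', 'c', 'd', 'e'] -> ['c', 'a', 'd', 'e']
'e': index 3 in ['c', 'a', 'd', 'e'] -> ['e', 'c', 'a', 'd']
'e': index 0 in ['e', 'c', 'a', 'd'] -> ['e', 'c', 'a', 'd']
'a': index 2 in ['e', 'c', 'a', 'd'] -> ['a', 'e', 'c', 'd']
'a': index 0 in ['a', 'e', 'c', 'd'] -> ['a', 'e', 'c', 'd']
'd': index 3 in ['a', 'e', 'c', 'd'] -> ['d', 'a', 'e', 'c']
'e': index 2 in ['d', 'a', 'e', 'c'] -> ['e', 'd', 'a', 'c']
'a': index 2 in ['e', 'd', 'a', 'c'] -> ['a', 'e', 'd', 'c']
'c': index 3 in ['a', 'e', 'd', 'c'] -> ['c', 'a', 'e', 'd']
'e': index 2 in ['c', 'a', 'e', 'd'] -> ['e', 'c', 'a', 'd']


Output: [1, 3, 0, 2, 0, 3, 2, 2, 3, 2]


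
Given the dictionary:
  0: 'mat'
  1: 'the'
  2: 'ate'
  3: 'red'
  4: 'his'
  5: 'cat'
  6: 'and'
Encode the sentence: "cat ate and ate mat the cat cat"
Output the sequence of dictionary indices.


Look up each word in the dictionary:
  'cat' -> 5
  'ate' -> 2
  'and' -> 6
  'ate' -> 2
  'mat' -> 0
  'the' -> 1
  'cat' -> 5
  'cat' -> 5

Encoded: [5, 2, 6, 2, 0, 1, 5, 5]


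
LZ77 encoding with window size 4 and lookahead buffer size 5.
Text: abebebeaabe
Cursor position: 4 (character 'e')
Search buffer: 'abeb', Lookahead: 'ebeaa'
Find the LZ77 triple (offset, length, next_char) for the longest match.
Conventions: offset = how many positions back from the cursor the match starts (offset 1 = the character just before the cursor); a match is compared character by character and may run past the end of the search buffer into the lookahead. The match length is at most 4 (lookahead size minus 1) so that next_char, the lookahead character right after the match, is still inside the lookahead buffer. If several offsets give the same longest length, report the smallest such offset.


Try each offset into the search buffer:
  offset=1 (pos 3, char 'b'): match length 0
  offset=2 (pos 2, char 'e'): match length 3
  offset=3 (pos 1, char 'b'): match length 0
  offset=4 (pos 0, char 'a'): match length 0
Longest match has length 3 at offset 2.
next_char = character at position 4 + 3 = 7 -> 'a'

Best match: offset=2, length=3 (matching 'ebe' starting at position 2)
LZ77 triple: (2, 3, 'a')


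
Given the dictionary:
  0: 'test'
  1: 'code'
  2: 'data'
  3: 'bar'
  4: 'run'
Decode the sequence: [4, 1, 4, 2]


Look up each index in the dictionary:
  4 -> 'run'
  1 -> 'code'
  4 -> 'run'
  2 -> 'data'

Decoded: "run code run data"


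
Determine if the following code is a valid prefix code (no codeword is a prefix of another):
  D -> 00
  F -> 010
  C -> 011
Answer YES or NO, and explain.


Checking each pair (does one codeword prefix another?):
  D='00' vs F='010': no prefix
  D='00' vs C='011': no prefix
  F='010' vs D='00': no prefix
  F='010' vs C='011': no prefix
  C='011' vs D='00': no prefix
  C='011' vs F='010': no prefix
No violation found over all pairs.

YES -- this is a valid prefix code. No codeword is a prefix of any other codeword.


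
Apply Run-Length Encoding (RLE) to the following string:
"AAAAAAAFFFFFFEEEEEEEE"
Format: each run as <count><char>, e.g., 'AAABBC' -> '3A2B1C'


Scanning runs left to right:
  i=0: run of 'A' x 7 -> '7A'
  i=7: run of 'F' x 6 -> '6F'
  i=13: run of 'E' x 8 -> '8E'

RLE = 7A6F8E


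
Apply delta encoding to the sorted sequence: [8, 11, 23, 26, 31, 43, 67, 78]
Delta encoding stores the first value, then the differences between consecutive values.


First value: 8
Deltas:
  11 - 8 = 3
  23 - 11 = 12
  26 - 23 = 3
  31 - 26 = 5
  43 - 31 = 12
  67 - 43 = 24
  78 - 67 = 11


Delta encoded: [8, 3, 12, 3, 5, 12, 24, 11]


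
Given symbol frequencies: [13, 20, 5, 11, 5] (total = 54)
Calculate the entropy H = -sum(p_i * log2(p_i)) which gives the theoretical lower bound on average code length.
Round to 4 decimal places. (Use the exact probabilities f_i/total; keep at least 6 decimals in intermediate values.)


Per-symbol terms -p_i * log2(p_i) with p_i = f_i/54:
  p = 13/54 = 0.240741: log2(p) = -2.054448, -p*log2(p) = 0.494589
  p = 20/54 = 0.370370: log2(p) = -1.432959, -p*log2(p) = 0.530726
  p = 5/54 = 0.092593: log2(p) = -3.432959, -p*log2(p) = 0.317867
  p = 11/54 = 0.203704: log2(p) = -2.295456, -p*log2(p) = 0.467593
  p = 5/54 = 0.092593: log2(p) = -3.432959, -p*log2(p) = 0.317867
H = 0.494589 + 0.530726 + 0.317867 + 0.467593 + 0.317867 = 2.128642

H = 2.1286 bits/symbol


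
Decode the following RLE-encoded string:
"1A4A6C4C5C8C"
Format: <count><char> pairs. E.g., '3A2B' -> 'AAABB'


Expanding each <count><char> pair:
  1A -> 'A'
  4A -> 'AAAA'
  6C -> 'CCCCCC'
  4C -> 'CCCC'
  5C -> 'CCCCC'
  8C -> 'CCCCCCCC'

Decoded = AAAAACCCCCCCCCCCCCCCCCCCCCCC


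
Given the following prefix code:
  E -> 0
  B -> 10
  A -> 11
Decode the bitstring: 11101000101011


Decoding step by step:
Bits 11 -> A
Bits 10 -> B
Bits 10 -> B
Bits 0 -> E
Bits 0 -> E
Bits 10 -> B
Bits 10 -> B
Bits 11 -> A


Decoded message: ABBEEBBA


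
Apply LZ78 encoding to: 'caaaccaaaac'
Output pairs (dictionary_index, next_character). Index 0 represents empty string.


LZ78 encoding steps:
Dictionary: {0: ''}
Step 1: w='' (idx 0), next='c' -> output (0, 'c'), add 'c' as idx 1
Step 2: w='' (idx 0), next='a' -> output (0, 'a'), add 'a' as idx 2
Step 3: w='a' (idx 2), next='a' -> output (2, 'a'), add 'aa' as idx 3
Step 4: w='c' (idx 1), next='c' -> output (1, 'c'), add 'cc' as idx 4
Step 5: w='aa' (idx 3), next='a' -> output (3, 'a'), add 'aaa' as idx 5
Step 6: w='a' (idx 2), next='c' -> output (2, 'c'), add 'ac' as idx 6


Encoded: [(0, 'c'), (0, 'a'), (2, 'a'), (1, 'c'), (3, 'a'), (2, 'c')]


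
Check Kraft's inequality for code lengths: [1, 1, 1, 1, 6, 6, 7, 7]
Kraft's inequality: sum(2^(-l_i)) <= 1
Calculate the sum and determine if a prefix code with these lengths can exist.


Sum = 2^(-1) + 2^(-1) + 2^(-1) + 2^(-1) + 2^(-6) + 2^(-6) + 2^(-7) + 2^(-7)
    = 0.5 + 0.5 + 0.5 + 0.5 + 0.015625 + 0.015625 + 0.0078125 + 0.0078125
    = 262/128 = 2.046875
Since 2.046875 > 1, Kraft's inequality is NOT satisfied.
A prefix code with these lengths CANNOT exist.

Kraft sum = 2.046875. Not satisfied.


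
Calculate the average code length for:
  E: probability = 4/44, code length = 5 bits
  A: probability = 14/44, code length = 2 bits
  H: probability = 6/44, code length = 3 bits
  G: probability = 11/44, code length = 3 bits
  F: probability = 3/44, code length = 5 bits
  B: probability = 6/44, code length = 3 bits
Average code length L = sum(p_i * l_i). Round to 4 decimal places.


Weighted contributions p_i * l_i:
  E: (4/44) * 5 = 20/44
  A: (14/44) * 2 = 28/44
  H: (6/44) * 3 = 18/44
  G: (11/44) * 3 = 33/44
  F: (3/44) * 5 = 15/44
  B: (6/44) * 3 = 18/44
Sum = (20 + 28 + 18 + 33 + 15 + 18)/44 = 132/44

L = 132/44 = 3.0000 bits/symbol


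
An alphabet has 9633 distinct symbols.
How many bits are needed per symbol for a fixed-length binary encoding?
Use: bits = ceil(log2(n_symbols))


log2(9633) = 13.2338
Bracket: 2^13 = 8192 < 9633 <= 2^14 = 16384
So ceil(log2(9633)) = 14

bits = ceil(log2(9633)) = ceil(13.2338) = 14 bits


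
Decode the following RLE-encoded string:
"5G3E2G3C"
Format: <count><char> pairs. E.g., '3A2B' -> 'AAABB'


Expanding each <count><char> pair:
  5G -> 'GGGGG'
  3E -> 'EEE'
  2G -> 'GG'
  3C -> 'CCC'

Decoded = GGGGGEEEGGCCC


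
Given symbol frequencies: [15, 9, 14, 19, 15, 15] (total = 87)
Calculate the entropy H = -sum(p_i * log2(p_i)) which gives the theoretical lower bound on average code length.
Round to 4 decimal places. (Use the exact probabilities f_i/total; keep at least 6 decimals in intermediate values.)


Per-symbol terms -p_i * log2(p_i) with p_i = f_i/87:
  p = 15/87 = 0.172414: log2(p) = -2.536053, -p*log2(p) = 0.437251
  p = 9/87 = 0.103448: log2(p) = -3.273018, -p*log2(p) = 0.338588
  p = 14/87 = 0.160920: log2(p) = -2.635589, -p*log2(p) = 0.424118
  p = 19/87 = 0.218391: log2(p) = -2.195016, -p*log2(p) = 0.479371
  p = 15/87 = 0.172414: log2(p) = -2.536053, -p*log2(p) = 0.437251
  p = 15/87 = 0.172414: log2(p) = -2.536053, -p*log2(p) = 0.437251
H = 0.437251 + 0.338588 + 0.424118 + 0.479371 + 0.437251 + 0.437251 = 2.553830

H = 2.5538 bits/symbol


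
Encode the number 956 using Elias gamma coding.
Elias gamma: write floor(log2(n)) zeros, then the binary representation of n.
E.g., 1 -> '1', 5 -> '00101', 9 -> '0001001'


num_bits = floor(log2(956)) + 1 = 10
leading_zeros = num_bits - 1 = 9
binary(956) = 1110111100

Elias gamma(956) = '000000000' + '1110111100' = 0000000001110111100 (19 bits)


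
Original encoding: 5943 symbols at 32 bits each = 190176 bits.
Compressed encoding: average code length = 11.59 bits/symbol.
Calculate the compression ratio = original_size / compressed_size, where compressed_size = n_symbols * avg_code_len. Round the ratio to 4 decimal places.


original_size = n_symbols * orig_bits = 5943 * 32 = 190176 bits
compressed_size = n_symbols * avg_code_len = 5943 * 11.59 = 68879.37 bits
ratio = original_size / compressed_size = 190176 / 68879.37 = 2.761

Compression ratio = 2.761


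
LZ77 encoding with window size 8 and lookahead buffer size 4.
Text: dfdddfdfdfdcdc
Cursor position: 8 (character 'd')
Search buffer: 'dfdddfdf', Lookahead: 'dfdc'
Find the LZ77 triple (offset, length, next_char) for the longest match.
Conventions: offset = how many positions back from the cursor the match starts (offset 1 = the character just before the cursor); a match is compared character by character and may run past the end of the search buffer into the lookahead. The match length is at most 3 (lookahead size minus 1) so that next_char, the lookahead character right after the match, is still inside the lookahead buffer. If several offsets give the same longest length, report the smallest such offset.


Try each offset into the search buffer:
  offset=1 (pos 7, char 'f'): match length 0
  offset=2 (pos 6, char 'd'): match length 3
  offset=3 (pos 5, char 'f'): match length 0
  offset=4 (pos 4, char 'd'): match length 3
  offset=5 (pos 3, char 'd'): match length 1
  offset=6 (pos 2, char 'd'): match length 1
  offset=7 (pos 1, char 'f'): match length 0
  offset=8 (pos 0, char 'd'): match length 3
Longest match has length 3, found at offsets 2, 4, 8; take the smallest, offset 2.
next_char = character at position 8 + 3 = 11 -> 'c'

Best match: offset=2, length=3 (matching 'dfd' starting at position 6)
LZ77 triple: (2, 3, 'c')


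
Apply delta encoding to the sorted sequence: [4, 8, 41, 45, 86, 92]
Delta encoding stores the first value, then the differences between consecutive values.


First value: 4
Deltas:
  8 - 4 = 4
  41 - 8 = 33
  45 - 41 = 4
  86 - 45 = 41
  92 - 86 = 6


Delta encoded: [4, 4, 33, 4, 41, 6]


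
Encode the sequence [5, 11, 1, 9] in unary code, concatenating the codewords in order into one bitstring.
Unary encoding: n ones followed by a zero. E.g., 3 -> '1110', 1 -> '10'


Encode each number as n ones followed by a terminating 0:
  5 -> 111110 (6 bits)
  11 -> 111111111110 (12 bits)
  1 -> 10 (2 bits)
  9 -> 1111111110 (10 bits)
Total length = 6 + 12 + 2 + 10 = 30 bits.

Unary([5, 11, 1, 9]) = 111110111111111110101111111110 (30 bits)


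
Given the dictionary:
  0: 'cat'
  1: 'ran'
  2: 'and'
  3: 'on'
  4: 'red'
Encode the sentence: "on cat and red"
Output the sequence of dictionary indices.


Look up each word in the dictionary:
  'on' -> 3
  'cat' -> 0
  'and' -> 2
  'red' -> 4

Encoded: [3, 0, 2, 4]


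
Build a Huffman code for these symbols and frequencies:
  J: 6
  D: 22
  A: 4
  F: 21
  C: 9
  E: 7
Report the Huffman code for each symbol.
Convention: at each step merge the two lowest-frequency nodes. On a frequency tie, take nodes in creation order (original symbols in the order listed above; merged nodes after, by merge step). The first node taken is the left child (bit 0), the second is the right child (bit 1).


Huffman tree construction:
Step 1: Merge A(4) + J(6) = 10
Step 2: Merge E(7) + C(9) = 16
Step 3: Merge (A+J)(10) + (E+C)(16) = 26
Step 4: Merge F(21) + D(22) = 43
Step 5: Merge ((A+J)+(E+C))(26) + (F+D)(43) = 69
Read each symbol's code off the tree from the root (left child = 0, right child = 1).

Codes:
  J: 001 (length 3)
  D: 11 (length 2)
  A: 000 (length 3)
  F: 10 (length 2)
  C: 011 (length 3)
  E: 010 (length 3)
Average code length: 164/69 = 2.3768 bits/symbol


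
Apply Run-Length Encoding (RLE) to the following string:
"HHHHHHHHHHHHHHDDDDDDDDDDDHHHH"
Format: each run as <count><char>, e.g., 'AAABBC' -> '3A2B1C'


Scanning runs left to right:
  i=0: run of 'H' x 14 -> '14H'
  i=14: run of 'D' x 11 -> '11D'
  i=25: run of 'H' x 4 -> '4H'

RLE = 14H11D4H


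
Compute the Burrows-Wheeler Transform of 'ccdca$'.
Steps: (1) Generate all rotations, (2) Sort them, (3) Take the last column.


Rotations (sorted):
  0: $ccdca -> last char: a
  1: a$ccdc -> last char: c
  2: ca$ccd -> last char: d
  3: ccdca$ -> last char: $
  4: cdca$c -> last char: c
  5: dca$cc -> last char: c


BWT = acd$cc


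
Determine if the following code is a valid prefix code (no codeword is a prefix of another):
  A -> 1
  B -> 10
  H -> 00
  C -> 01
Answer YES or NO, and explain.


Checking each pair (does one codeword prefix another?):
  A='1' vs B='10': prefix -- VIOLATION

NO -- this is NOT a valid prefix code. A (1) is a prefix of B (10).


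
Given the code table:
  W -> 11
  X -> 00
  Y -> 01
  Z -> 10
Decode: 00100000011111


Decoding:
00 -> X
10 -> Z
00 -> X
00 -> X
01 -> Y
11 -> W
11 -> W


Result: XZXXYWW


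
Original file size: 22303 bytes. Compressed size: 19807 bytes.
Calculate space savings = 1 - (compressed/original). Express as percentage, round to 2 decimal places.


ratio = compressed/original = 19807/22303 = 0.888087
savings = 1 - ratio = 1 - 0.888087 = 0.111913
as a percentage: 0.111913 * 100 = 11.19%

Space savings = 1 - 19807/22303 = 11.19%


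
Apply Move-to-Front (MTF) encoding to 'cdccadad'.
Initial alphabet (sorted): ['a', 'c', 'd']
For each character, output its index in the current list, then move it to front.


MTF encoding:
'c': index 1 in ['a', 'c', 'd'] -> ['c', 'a', 'd']
'd': index 2 in ['c', 'a', 'd'] -> ['d', 'c', 'a']
'c': index 1 in ['d', 'c', 'a'] -> ['c', 'd', 'a']
'c': index 0 in ['c', 'd', 'a'] -> ['c', 'd', 'a']
'a': index 2 in ['c', 'd', 'a'] -> ['a', 'c', 'd']
'd': index 2 in ['a', 'c', 'd'] -> ['d', 'a', 'c']
'a': index 1 in ['d', 'a', 'c'] -> ['a', 'd', 'c']
'd': index 1 in ['a', 'd', 'c'] -> ['d', 'a', 'c']


Output: [1, 2, 1, 0, 2, 2, 1, 1]


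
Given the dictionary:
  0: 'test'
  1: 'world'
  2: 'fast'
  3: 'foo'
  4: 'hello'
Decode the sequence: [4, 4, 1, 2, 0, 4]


Look up each index in the dictionary:
  4 -> 'hello'
  4 -> 'hello'
  1 -> 'world'
  2 -> 'fast'
  0 -> 'test'
  4 -> 'hello'

Decoded: "hello hello world fast test hello"


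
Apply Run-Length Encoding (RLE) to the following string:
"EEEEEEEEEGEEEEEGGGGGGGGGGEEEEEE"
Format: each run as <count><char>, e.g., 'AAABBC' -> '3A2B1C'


Scanning runs left to right:
  i=0: run of 'E' x 9 -> '9E'
  i=9: run of 'G' x 1 -> '1G'
  i=10: run of 'E' x 5 -> '5E'
  i=15: run of 'G' x 10 -> '10G'
  i=25: run of 'E' x 6 -> '6E'

RLE = 9E1G5E10G6E


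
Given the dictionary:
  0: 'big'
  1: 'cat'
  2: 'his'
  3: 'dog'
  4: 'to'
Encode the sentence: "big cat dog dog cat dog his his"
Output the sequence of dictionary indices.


Look up each word in the dictionary:
  'big' -> 0
  'cat' -> 1
  'dog' -> 3
  'dog' -> 3
  'cat' -> 1
  'dog' -> 3
  'his' -> 2
  'his' -> 2

Encoded: [0, 1, 3, 3, 1, 3, 2, 2]


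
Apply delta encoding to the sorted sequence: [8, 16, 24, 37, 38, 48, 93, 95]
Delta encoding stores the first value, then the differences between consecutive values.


First value: 8
Deltas:
  16 - 8 = 8
  24 - 16 = 8
  37 - 24 = 13
  38 - 37 = 1
  48 - 38 = 10
  93 - 48 = 45
  95 - 93 = 2


Delta encoded: [8, 8, 8, 13, 1, 10, 45, 2]


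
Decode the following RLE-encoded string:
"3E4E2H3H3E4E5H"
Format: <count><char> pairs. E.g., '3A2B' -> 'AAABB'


Expanding each <count><char> pair:
  3E -> 'EEE'
  4E -> 'EEEE'
  2H -> 'HH'
  3H -> 'HHH'
  3E -> 'EEE'
  4E -> 'EEEE'
  5H -> 'HHHHH'

Decoded = EEEEEEEHHHHHEEEEEEEHHHHH


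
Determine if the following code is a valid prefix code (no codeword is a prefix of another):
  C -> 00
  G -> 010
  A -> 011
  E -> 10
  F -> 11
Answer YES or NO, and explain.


Checking each pair (does one codeword prefix another?):
  C='00' vs G='010': no prefix
  C='00' vs A='011': no prefix
  C='00' vs E='10': no prefix
  C='00' vs F='11': no prefix
  G='010' vs C='00': no prefix
  G='010' vs A='011': no prefix
  G='010' vs E='10': no prefix
  G='010' vs F='11': no prefix
  A='011' vs C='00': no prefix
  A='011' vs G='010': no prefix
  A='011' vs E='10': no prefix
  A='011' vs F='11': no prefix
  E='10' vs C='00': no prefix
  E='10' vs G='010': no prefix
  E='10' vs A='011': no prefix
  E='10' vs F='11': no prefix
  F='11' vs C='00': no prefix
  F='11' vs G='010': no prefix
  F='11' vs A='011': no prefix
  F='11' vs E='10': no prefix
No violation found over all pairs.

YES -- this is a valid prefix code. No codeword is a prefix of any other codeword.


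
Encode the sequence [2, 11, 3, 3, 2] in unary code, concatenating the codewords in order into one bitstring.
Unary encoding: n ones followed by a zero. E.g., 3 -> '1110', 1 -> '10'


Encode each number as n ones followed by a terminating 0:
  2 -> 110 (3 bits)
  11 -> 111111111110 (12 bits)
  3 -> 1110 (4 bits)
  3 -> 1110 (4 bits)
  2 -> 110 (3 bits)
Total length = 3 + 12 + 4 + 4 + 3 = 26 bits.

Unary([2, 11, 3, 3, 2]) = 11011111111111011101110110 (26 bits)


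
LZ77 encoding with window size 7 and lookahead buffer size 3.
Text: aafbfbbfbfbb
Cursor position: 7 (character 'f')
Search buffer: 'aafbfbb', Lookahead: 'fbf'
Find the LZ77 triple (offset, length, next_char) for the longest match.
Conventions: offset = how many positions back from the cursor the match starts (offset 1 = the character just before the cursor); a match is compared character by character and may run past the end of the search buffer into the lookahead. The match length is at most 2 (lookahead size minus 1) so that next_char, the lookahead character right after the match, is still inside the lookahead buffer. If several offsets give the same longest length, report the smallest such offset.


Try each offset into the search buffer:
  offset=1 (pos 6, char 'b'): match length 0
  offset=2 (pos 5, char 'b'): match length 0
  offset=3 (pos 4, char 'f'): match length 2
  offset=4 (pos 3, char 'b'): match length 0
  offset=5 (pos 2, char 'f'): match length 2
  offset=6 (pos 1, char 'a'): match length 0
  offset=7 (pos 0, char 'a'): match length 0
Longest match has length 2, found at offsets 3, 5; take the smallest, offset 3.
next_char = character at position 7 + 2 = 9 -> 'f'

Best match: offset=3, length=2 (matching 'fb' starting at position 4)
LZ77 triple: (3, 2, 'f')


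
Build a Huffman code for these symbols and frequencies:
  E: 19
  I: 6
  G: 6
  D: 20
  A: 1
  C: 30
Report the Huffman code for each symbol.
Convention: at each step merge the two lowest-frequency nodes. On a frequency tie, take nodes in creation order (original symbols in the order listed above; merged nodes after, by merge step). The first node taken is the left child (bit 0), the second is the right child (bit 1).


Huffman tree construction:
Step 1: Merge A(1) + I(6) = 7
Step 2: Merge G(6) + (A+I)(7) = 13
Step 3: Merge (G+(A+I))(13) + E(19) = 32
Step 4: Merge D(20) + C(30) = 50
Step 5: Merge ((G+(A+I))+E)(32) + (D+C)(50) = 82
Read each symbol's code off the tree from the root (left child = 0, right child = 1).

Codes:
  E: 01 (length 2)
  I: 0011 (length 4)
  G: 000 (length 3)
  D: 10 (length 2)
  A: 0010 (length 4)
  C: 11 (length 2)
Average code length: 184/82 = 2.2439 bits/symbol


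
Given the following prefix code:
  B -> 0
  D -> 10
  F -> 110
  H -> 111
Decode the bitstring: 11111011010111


Decoding step by step:
Bits 111 -> H
Bits 110 -> F
Bits 110 -> F
Bits 10 -> D
Bits 111 -> H


Decoded message: HFFDH


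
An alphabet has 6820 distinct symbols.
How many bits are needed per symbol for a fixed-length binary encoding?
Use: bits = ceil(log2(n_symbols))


log2(6820) = 12.7356
Bracket: 2^12 = 4096 < 6820 <= 2^13 = 8192
So ceil(log2(6820)) = 13

bits = ceil(log2(6820)) = ceil(12.7356) = 13 bits


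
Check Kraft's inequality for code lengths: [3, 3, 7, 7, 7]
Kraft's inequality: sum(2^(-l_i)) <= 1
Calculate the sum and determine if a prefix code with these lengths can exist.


Sum = 2^(-3) + 2^(-3) + 2^(-7) + 2^(-7) + 2^(-7)
    = 0.125 + 0.125 + 0.0078125 + 0.0078125 + 0.0078125
    = 35/128 = 0.2734375
Since 0.2734375 <= 1, Kraft's inequality IS satisfied.
A prefix code with these lengths CAN exist.

Kraft sum = 0.2734375. Satisfied.


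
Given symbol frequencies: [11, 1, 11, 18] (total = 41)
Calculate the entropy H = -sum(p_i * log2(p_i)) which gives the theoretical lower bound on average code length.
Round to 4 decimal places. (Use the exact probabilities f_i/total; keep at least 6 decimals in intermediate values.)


Per-symbol terms -p_i * log2(p_i) with p_i = f_i/41:
  p = 11/41 = 0.268293: log2(p) = -1.898120, -p*log2(p) = 0.509252
  p = 1/41 = 0.024390: log2(p) = -5.357552, -p*log2(p) = 0.130672
  p = 11/41 = 0.268293: log2(p) = -1.898120, -p*log2(p) = 0.509252
  p = 18/41 = 0.439024: log2(p) = -1.187627, -p*log2(p) = 0.521397
H = 0.509252 + 0.130672 + 0.509252 + 0.521397 = 1.670573

H = 1.6706 bits/symbol


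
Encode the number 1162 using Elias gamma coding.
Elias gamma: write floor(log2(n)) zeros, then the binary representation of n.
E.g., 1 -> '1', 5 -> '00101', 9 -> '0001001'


num_bits = floor(log2(1162)) + 1 = 11
leading_zeros = num_bits - 1 = 10
binary(1162) = 10010001010

Elias gamma(1162) = '0000000000' + '10010001010' = 000000000010010001010 (21 bits)


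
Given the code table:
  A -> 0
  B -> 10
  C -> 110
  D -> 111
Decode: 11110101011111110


Decoding:
111 -> D
10 -> B
10 -> B
10 -> B
111 -> D
111 -> D
10 -> B


Result: DBBBDDB


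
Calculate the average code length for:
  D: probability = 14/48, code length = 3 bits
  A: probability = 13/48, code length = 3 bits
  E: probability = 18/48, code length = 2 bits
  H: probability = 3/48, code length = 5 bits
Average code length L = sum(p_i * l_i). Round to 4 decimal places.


Weighted contributions p_i * l_i:
  D: (14/48) * 3 = 42/48
  A: (13/48) * 3 = 39/48
  E: (18/48) * 2 = 36/48
  H: (3/48) * 5 = 15/48
Sum = (42 + 39 + 36 + 15)/48 = 132/48

L = 132/48 = 2.7500 bits/symbol


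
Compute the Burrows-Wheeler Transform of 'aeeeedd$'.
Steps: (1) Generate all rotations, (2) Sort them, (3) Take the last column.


Rotations (sorted):
  0: $aeeeedd -> last char: d
  1: aeeeedd$ -> last char: $
  2: d$aeeeed -> last char: d
  3: dd$aeeee -> last char: e
  4: edd$aeee -> last char: e
  5: eedd$aee -> last char: e
  6: eeedd$ae -> last char: e
  7: eeeedd$a -> last char: a


BWT = d$deeeea


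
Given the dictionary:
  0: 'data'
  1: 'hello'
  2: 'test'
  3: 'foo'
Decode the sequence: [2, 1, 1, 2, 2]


Look up each index in the dictionary:
  2 -> 'test'
  1 -> 'hello'
  1 -> 'hello'
  2 -> 'test'
  2 -> 'test'

Decoded: "test hello hello test test"


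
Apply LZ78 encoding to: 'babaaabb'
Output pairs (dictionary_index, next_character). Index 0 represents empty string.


LZ78 encoding steps:
Dictionary: {0: ''}
Step 1: w='' (idx 0), next='b' -> output (0, 'b'), add 'b' as idx 1
Step 2: w='' (idx 0), next='a' -> output (0, 'a'), add 'a' as idx 2
Step 3: w='b' (idx 1), next='a' -> output (1, 'a'), add 'ba' as idx 3
Step 4: w='a' (idx 2), next='a' -> output (2, 'a'), add 'aa' as idx 4
Step 5: w='b' (idx 1), next='b' -> output (1, 'b'), add 'bb' as idx 5


Encoded: [(0, 'b'), (0, 'a'), (1, 'a'), (2, 'a'), (1, 'b')]


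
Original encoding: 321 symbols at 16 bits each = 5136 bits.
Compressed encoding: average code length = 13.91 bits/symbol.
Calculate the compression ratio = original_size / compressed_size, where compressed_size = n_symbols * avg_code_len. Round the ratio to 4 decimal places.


original_size = n_symbols * orig_bits = 321 * 16 = 5136 bits
compressed_size = n_symbols * avg_code_len = 321 * 13.91 = 4465.11 bits
ratio = original_size / compressed_size = 5136 / 4465.11 = 1.1503

Compression ratio = 1.1503


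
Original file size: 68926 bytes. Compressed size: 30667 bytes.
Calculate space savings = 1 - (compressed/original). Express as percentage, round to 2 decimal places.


ratio = compressed/original = 30667/68926 = 0.444926
savings = 1 - ratio = 1 - 0.444926 = 0.555074
as a percentage: 0.555074 * 100 = 55.51%

Space savings = 1 - 30667/68926 = 55.51%
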